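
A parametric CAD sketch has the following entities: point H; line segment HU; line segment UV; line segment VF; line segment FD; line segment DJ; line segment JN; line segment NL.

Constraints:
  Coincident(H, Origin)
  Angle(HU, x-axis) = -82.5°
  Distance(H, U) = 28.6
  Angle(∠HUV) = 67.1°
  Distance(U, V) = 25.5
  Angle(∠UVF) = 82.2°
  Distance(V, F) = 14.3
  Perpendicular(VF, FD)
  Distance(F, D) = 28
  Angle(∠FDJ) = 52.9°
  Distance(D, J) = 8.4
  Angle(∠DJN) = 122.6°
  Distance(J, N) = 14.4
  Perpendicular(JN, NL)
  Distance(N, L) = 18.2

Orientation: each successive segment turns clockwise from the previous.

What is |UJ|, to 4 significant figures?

4.751

H is at the origin; HU runs at -82.5° with length 28.6, so U = (3.733, -28.36). ∠HUV = 67.1° gives UV at 164.6° from the x-axis; with |UV| = 25.5, V = (-20.85, -21.58). ∠UVF = 82.2° gives VF at 66.80° from the x-axis; with |VF| = 14.3, F = (-15.22, -8.440). VF ⟂ FD, so FD runs at -23.20°; with |FD| = 28.0, D = (10.52, -19.47). ∠FDJ = 52.9° gives DJ at -150.3° from the x-axis; with |DJ| = 8.4, J = (3.221, -23.63). Then |UJ| = |J − U| = 4.751.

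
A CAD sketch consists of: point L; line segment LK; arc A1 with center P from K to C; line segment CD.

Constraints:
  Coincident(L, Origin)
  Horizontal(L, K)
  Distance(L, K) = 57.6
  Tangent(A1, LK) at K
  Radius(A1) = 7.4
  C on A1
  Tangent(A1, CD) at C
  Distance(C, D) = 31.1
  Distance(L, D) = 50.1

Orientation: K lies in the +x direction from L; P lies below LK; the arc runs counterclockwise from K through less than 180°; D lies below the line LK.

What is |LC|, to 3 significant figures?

51.0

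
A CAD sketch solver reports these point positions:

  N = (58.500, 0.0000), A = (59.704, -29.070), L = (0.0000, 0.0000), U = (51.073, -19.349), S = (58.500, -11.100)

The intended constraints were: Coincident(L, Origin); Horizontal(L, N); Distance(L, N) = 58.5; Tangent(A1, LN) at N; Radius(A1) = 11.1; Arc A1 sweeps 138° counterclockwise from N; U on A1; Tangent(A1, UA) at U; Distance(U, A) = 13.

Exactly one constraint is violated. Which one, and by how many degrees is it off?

Tangent(A1, UA) at U — off by 6.40°.

L = (0.00, 0.00) ✓; L.y = 0.00, N.y = 0.00 ✓; |LN| = 58.50 ✓; ∠(SN, NL) = 90.00° ✓; |SN| = 11.10 ✓; bearing(S→U) − bearing(S→N) = 138.0° ✓; |SU| = 11.10 ✓; ∠(SU, UA) = 96.40° ✗; |UA| = 13.00 ✓.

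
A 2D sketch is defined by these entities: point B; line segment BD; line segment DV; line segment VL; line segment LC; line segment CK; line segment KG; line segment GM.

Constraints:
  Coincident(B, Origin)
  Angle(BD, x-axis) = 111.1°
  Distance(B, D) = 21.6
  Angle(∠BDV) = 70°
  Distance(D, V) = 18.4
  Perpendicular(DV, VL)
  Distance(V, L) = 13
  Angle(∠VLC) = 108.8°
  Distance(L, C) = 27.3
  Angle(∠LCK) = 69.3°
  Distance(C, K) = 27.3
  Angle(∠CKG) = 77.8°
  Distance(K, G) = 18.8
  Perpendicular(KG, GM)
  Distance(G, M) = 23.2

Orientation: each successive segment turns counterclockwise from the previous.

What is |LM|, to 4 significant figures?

15.05

B is at the origin; BD runs at 111.1° with length 21.6, so D = (-7.776, 20.15). ∠BDV = 70.0° gives DV at -138.9° from the x-axis; with |DV| = 18.4, V = (-21.64, 8.056). The perpendicularity gives VL at right angles to DV, so VL runs at -48.90°; with |VL| = 13.0, L = (-13.10, -1.740). ∠VLC = 108.8° gives LC at 22.30° from the x-axis; with |LC| = 27.3, C = (12.16, 8.619). ∠LCK = 69.3° gives CK at 133.0° from the x-axis; with |CK| = 27.3, K = (-6.456, 28.58). ∠CKG = 77.8° gives KG at -124.8° from the x-axis; with |KG| = 18.8, G = (-17.19, 13.15). KG is perpendicular to GM, so GM runs at -34.80°; with |GM| = 23.2, M = (1.865, -0.09328). Then |LM| = |M − L| = 15.05.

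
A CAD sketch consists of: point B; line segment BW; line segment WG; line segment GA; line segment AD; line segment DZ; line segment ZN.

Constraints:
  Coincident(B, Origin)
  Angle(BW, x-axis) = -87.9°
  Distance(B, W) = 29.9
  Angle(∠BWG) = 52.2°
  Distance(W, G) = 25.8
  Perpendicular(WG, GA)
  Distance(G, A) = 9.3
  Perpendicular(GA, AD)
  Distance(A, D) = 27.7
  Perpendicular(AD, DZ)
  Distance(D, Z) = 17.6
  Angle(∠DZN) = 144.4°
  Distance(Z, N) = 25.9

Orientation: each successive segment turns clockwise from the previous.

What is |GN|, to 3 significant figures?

32.0

B is at the origin; BW runs at -87.9° with length 29.9, so W = (1.10, -29.9). ∠BWG = 52.2° gives WG at 144° from the x-axis; with |WG| = 25.8, G = (-19.9, -14.8). The perpendicularity gives GA at right angles to WG, so GA runs at 54.3°; with |GA| = 9.3, A = (-14.4, -7.27). GA is perpendicular to AD, so AD runs at -35.7°; with |AD| = 27.7, D = (8.07, -23.4). AD ⟂ DZ, so DZ runs at -126°; with |DZ| = 17.6, Z = (-2.20, -37.7). ∠DZN = 144.4° gives ZN at -161° from the x-axis; with |ZN| = 25.9, N = (-26.7, -46.0). Then |GN| = |N − G| = 32.0.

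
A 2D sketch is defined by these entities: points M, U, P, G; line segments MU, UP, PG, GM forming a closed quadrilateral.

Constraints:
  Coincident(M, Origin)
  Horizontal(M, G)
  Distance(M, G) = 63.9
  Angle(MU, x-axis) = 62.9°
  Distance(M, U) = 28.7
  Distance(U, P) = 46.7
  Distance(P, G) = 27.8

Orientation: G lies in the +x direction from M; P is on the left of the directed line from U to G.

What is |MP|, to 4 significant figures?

65.75

Checks: |UP| = 46.70 ✓; |PG| = 27.80 ✓.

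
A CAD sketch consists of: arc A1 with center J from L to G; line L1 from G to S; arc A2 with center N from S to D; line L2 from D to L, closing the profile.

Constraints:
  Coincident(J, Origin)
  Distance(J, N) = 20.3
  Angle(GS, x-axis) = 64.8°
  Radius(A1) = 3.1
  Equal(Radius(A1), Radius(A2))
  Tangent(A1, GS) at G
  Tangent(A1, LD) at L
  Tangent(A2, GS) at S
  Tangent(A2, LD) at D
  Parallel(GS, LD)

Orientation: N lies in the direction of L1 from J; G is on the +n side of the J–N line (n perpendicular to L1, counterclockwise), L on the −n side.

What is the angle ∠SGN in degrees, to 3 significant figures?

8.68°

The slot axis is L1's direction at 64.8°, so u = (cos 64.8°, sin 64.8°) = (0.426, 0.905) and n = (−sin 64.8°, cos 64.8°) = (-0.905, 0.426). J is at the origin and N lies 20.3 along u from J, so N = 20.3·u = (8.64, 18.4). Tangency of A1 to both parallel lines with radius 3.1 puts G and L at J ± 3.1·n: G = (-2.80, 1.32), L = (2.80, -1.32). Equal radii place S and D the same way about N: S = N + 3.1·n = (5.84, 19.7), D = N − 3.1·n = (11.4, 17.0). Then cos ∠SGN = GS·GN / (|GS||GN|), giving 8.68°.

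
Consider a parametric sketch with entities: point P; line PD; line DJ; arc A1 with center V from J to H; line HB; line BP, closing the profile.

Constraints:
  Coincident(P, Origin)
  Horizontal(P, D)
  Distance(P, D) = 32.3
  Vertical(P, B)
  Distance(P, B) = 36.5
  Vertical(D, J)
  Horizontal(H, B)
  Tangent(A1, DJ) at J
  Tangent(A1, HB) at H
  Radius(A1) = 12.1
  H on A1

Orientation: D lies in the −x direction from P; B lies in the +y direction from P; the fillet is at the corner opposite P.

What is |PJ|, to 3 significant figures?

40.5

The virtual corner opposite P is at (-32.3, 36.5). Tangency of A1 to DJ means the radius VJ is perpendicular to DJ and tangency of A1 to HB means the radius VH is perpendicular to HB, with radius 12.1, so the center V sits 12.1 in from both sides at V = (-20.2, 24.4). That places the tangent points at J = (-32.3, 24.4) on DJ and H = (-20.2, 36.5) on HB. Then |PJ| = |J − P| = 40.5.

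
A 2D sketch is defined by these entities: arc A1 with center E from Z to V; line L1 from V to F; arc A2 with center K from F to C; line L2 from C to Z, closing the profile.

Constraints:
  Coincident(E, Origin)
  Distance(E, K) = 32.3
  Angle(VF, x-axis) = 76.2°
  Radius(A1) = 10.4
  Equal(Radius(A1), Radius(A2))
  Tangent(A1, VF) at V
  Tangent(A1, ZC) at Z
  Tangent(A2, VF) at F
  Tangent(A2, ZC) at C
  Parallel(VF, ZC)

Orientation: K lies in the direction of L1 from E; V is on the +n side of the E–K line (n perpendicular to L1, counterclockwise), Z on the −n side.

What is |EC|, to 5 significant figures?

33.933

The slot axis is L1's direction at 76.2°, so u = (cos 76.2°, sin 76.2°) = (0.23853, 0.97113) and n = (−sin 76.2°, cos 76.2°) = (-0.97113, 0.23853). E is at the origin and K lies 32.3 along u from E, so K = 32.3·u = (7.7046, 31.368). Tangency of A1 to both parallel lines with radius 10.4 puts V and Z at E ± 10.4·n: V = (-10.100, 2.4807), Z = (10.100, -2.4807). Equal radii place F and C the same way about K: F = K + 10.4·n = (-2.3952, 33.848), C = K − 10.4·n = (17.804, 28.887). Then |EC| = |C − E| = 33.933.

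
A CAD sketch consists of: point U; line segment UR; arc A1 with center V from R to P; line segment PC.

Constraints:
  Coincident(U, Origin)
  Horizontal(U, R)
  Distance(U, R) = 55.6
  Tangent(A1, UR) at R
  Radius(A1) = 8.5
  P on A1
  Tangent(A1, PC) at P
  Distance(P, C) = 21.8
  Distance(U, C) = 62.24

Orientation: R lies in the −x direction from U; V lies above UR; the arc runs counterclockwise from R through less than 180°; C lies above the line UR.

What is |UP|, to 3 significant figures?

48.7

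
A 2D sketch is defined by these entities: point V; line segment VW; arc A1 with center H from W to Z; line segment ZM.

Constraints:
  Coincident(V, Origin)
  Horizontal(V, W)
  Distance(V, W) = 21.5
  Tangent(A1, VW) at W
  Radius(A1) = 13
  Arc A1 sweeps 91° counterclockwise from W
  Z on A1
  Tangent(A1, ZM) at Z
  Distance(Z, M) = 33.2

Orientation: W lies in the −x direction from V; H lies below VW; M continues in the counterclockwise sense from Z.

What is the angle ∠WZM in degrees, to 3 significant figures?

134°

V is at the origin; VW is horizontal with |VW| = 21.5 and W on the −x side, so W = (-21.5, 0.00). The tangent condition forces HW to be normal to VW, so H = W + (0, -13) = (-21.5, -13.0). On A1, W sits at bearing 90° from H; a 91° counterclockwise sweep puts Z at bearing 181°, so Z = H + 13.0·(cos 181°, sin 181°) = (-34.5, -13.2). Since A1 is tangent to ZM there, HZ ⟂ ZM, so ZM runs along (−sin 181°, cos 181°); with |ZM| = 33.2, M = (-33.9, -46.4). Then cos ∠WZM = ZW·ZM / (|ZW||ZM|), giving 134°.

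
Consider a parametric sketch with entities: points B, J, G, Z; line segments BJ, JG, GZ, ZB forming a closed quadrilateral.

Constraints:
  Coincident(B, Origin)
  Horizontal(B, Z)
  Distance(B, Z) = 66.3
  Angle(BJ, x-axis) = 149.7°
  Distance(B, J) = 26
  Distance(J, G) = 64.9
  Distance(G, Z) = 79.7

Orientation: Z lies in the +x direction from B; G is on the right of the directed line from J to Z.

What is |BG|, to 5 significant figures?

47.062

B is at the origin; BZ is horizontal with |BZ| = 66.3 and Z in +x, so Z = (66.3, 0). BJ runs at 149.7° with |BJ| = 26.0, so J = (-22.448, 13.118). G is determined by |JG| = 64.9 and |GZ| = 79.7 together: it lies at the intersection of circle(J, 64.9) and circle(Z, 79.7). With |JZ| = 89.712, the foot of the radical line on JZ is 32.929 from J and the perpendicular offset is √(64.9² − 32.929²) = 55.926. Taking the right-of-JZ solution: G = (1.9492, -47.022).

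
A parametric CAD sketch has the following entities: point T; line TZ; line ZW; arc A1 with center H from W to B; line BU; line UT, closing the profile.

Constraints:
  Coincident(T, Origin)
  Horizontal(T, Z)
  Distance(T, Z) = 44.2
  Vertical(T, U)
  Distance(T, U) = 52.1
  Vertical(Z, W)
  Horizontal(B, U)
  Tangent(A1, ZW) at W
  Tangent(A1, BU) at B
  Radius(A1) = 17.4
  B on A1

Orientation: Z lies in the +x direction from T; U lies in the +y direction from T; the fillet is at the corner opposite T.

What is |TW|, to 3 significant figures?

56.2

T is at the origin; T and Z share the same y with |TZ| = 44.2 and Z on the +x side, so Z = (44.2, 0.00). T and U share the same x with |TU| = 52.1 and U on the +y side, so U = (0.00, 52.1). The virtual corner opposite T is at (44.2, 52.1). Tangency of A1 to ZW means the radius HW is perpendicular to ZW and A1 meets BU tangentially, so HB is at right angles to BU, with radius 17.4, so the center H sits 17.4 in from both sides at H = (26.8, 34.7). That places the tangent points at W = (44.2, 34.7) on ZW and B = (26.8, 52.1) on BU. Then |TW| = |W − T| = 56.2.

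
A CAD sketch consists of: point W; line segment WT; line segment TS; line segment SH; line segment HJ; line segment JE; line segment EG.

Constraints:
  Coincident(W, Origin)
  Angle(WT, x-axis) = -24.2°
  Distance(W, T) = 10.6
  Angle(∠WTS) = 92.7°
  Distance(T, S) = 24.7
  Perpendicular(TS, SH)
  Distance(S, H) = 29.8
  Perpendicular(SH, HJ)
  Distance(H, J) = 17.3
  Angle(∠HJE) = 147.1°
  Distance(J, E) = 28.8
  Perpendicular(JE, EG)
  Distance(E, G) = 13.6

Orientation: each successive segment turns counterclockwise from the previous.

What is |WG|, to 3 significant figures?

11.9

W is at the origin; WT runs at -24.2° with length 10.6, so T = (9.67, -4.35). ∠WTS = 92.7° gives TS at 63.1° from the x-axis; with |TS| = 24.7, S = (20.8, 17.7). TS is perpendicular to SH, so SH runs at 153°; with |SH| = 29.8, H = (-5.73, 31.2). SH is perpendicular to HJ, so HJ runs at -117°; with |HJ| = 17.3, J = (-13.6, 15.7). ∠HJE = 147.1° gives JE at -84.0° from the x-axis; with |JE| = 28.8, E = (-10.5, -12.9). JE ⟂ EG, so EG runs at 6.00°; with |EG| = 13.6, G = (2.98, -11.5). Then |WG| = |G − W| = 11.9.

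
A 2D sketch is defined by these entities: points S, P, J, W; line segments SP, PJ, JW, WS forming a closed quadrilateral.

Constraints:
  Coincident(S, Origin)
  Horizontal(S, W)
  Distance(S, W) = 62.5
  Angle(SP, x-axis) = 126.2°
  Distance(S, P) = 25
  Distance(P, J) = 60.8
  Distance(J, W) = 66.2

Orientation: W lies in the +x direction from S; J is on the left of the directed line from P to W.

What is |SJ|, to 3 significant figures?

67.1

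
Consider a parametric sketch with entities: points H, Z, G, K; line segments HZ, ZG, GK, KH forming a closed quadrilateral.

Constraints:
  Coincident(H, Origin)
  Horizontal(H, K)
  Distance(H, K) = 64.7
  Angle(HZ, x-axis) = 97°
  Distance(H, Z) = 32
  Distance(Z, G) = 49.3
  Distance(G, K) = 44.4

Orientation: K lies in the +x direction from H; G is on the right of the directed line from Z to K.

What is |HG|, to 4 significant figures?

23.96

H is at the origin; H and K share the same y with |HK| = 64.7 and K in +x, so K = (64.7, 0). HZ runs at 97.0° with |HZ| = 32.0, so Z = (-3.900, 31.76). G is determined by |ZG| = 49.3 and |GK| = 44.4 together: it lies at the intersection of circle(Z, 49.3) and circle(K, 44.4). With |ZK| = 75.60, the foot of the radical line on ZK is 40.83 from Z and the perpendicular offset is √(49.3² − 40.83²) = 27.62. Taking the right-of-ZK solution: G = (21.55, -10.46).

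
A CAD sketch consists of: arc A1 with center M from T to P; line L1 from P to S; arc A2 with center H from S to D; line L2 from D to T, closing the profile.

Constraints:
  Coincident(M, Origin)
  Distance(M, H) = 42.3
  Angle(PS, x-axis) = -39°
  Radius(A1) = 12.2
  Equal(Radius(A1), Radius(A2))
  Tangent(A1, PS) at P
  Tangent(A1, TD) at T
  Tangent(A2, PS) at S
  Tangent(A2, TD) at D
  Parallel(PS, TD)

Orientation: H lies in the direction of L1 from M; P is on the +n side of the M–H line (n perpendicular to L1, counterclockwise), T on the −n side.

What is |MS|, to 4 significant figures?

44.02

The slot axis is L1's direction at -39.0°, so u = (cos -39.0°, sin -39.0°) = (0.7771, -0.6293) and n = (−sin -39.0°, cos -39.0°) = (0.6293, 0.7771). M is at the origin and H lies 42.3 along u from M, so H = 42.3·u = (32.87, -26.62). Tangency of A1 to both parallel lines with radius 12.2 puts P and T at M ± 12.2·n: P = (7.678, 9.481), T = (-7.678, -9.481). Equal radii place S and D the same way about H: S = H + 12.2·n = (40.55, -17.14), D = H − 12.2·n = (25.20, -36.10). Then |MS| = |S − M| = 44.02.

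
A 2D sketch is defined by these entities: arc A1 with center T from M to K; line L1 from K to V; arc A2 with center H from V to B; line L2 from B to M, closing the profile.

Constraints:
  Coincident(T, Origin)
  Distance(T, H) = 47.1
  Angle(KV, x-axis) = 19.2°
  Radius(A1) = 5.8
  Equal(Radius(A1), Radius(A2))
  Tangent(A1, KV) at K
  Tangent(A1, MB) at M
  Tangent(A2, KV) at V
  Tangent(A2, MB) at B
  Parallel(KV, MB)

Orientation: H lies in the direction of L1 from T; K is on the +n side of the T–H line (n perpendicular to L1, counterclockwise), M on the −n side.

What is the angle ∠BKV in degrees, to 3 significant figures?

13.8°

Tangency of A1 to both parallel lines with radius 5.8 puts K and M at T ± 5.8·n: K = (-1.91, 5.48), M = (1.91, -5.48). Equal radii place V and B the same way about H: V = H + 5.8·n = (42.6, 21.0), B = H − 5.8·n = (46.4, 10.0). Then cos ∠BKV = KB·KV / (|KB||KV|), giving 13.8°.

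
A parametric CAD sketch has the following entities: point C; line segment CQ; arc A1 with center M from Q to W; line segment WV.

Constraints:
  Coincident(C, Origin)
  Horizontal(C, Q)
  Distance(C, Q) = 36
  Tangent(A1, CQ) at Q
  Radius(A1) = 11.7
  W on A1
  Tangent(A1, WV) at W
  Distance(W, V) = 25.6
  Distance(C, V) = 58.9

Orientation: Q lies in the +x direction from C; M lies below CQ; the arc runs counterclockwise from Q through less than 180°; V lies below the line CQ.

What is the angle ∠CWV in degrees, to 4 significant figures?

167.9°

C is at the origin; CQ is horizontal with |CQ| = 36.0 and Q on the +x side, so Q = (36.00, 0.000). Since A1 is tangent to CQ there, MQ ⟂ CQ, so M = Q + (0, -11.7) = (36.00, -11.70). Since MW ⟂ WV (tangency), |MV| = √(11.7² + 25.6²) = 28.15 regardless of where W sits on A1. So V lies on both circle(C, 58.9) and circle(M, 28.15); the below-CQ intersection is V = (44.56, -38.51). W is the foot of the tangent from V: W = (27.34, -19.57).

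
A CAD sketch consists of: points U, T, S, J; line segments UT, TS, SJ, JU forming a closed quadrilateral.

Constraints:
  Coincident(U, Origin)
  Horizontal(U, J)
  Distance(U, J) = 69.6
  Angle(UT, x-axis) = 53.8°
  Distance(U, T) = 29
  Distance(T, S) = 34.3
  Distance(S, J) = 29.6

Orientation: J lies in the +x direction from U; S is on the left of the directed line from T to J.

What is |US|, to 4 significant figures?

56.49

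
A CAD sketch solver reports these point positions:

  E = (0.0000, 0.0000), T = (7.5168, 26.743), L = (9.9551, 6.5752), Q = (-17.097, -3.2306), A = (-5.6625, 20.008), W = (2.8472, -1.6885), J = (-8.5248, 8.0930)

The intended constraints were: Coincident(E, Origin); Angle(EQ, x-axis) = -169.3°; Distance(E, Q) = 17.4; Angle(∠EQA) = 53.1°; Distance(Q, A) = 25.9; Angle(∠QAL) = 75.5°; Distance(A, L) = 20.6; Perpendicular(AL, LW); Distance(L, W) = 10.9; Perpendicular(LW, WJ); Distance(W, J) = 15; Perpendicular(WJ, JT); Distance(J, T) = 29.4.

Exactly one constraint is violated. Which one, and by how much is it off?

Distance(J, T) = 29.4 — off by 4.80.

E = (0.00, 0.00) ✓; EQ at -169.3° ✓; |EQ| = 17.40 ✓; ∠EQA = 53.10° ✓; |QA| = 25.90 ✓; ∠QAL = 75.50° ✓; |AL| = 20.60 ✓; ∠(AL, LW) = 90.00° ✓; |LW| = 10.90 ✓; ∠(LW, WJ) = 90.00° ✓; |WJ| = 15.00 ✓; ∠(WJ, JT) = 90.00° ✓; |JT| = 24.60 ✗.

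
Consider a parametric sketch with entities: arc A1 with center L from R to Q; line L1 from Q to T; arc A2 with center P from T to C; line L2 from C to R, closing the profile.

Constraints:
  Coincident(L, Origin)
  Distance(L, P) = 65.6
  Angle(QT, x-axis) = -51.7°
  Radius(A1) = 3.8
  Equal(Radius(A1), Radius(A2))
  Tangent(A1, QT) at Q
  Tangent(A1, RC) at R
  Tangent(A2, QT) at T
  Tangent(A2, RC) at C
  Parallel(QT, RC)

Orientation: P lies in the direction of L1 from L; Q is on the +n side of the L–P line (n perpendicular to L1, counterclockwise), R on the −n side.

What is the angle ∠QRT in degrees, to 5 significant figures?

83.392°

The slot axis is L1's direction at -51.7°, so u = (cos -51.7°, sin -51.7°) = (0.61978, -0.78478) and n = (−sin -51.7°, cos -51.7°) = (0.78478, 0.61978). L is at the origin and P lies 65.6 along u from L, so P = 65.6·u = (40.658, -51.481). Tangency of A1 to both parallel lines with radius 3.8 puts Q and R at L ± 3.8·n: Q = (2.9822, 2.3552), R = (-2.9822, -2.3552). Equal radii place T and C the same way about P: T = P + 3.8·n = (43.640, -49.126), C = P − 3.8·n = (37.675, -53.836). Then cos ∠QRT = RQ·RT / (|RQ||RT|), giving 83.392°.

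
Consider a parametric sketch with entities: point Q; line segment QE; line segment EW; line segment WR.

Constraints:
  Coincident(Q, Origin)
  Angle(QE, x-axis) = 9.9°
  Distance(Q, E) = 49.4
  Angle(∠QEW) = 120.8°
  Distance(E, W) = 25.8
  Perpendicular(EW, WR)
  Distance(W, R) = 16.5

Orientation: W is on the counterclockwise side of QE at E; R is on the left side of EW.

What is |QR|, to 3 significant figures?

57.3

∠QEW = 120.8°, so EW runs at 9.9° + (180° − 120.8°) = 69.1° from the x-axis; with |EW| = 25.8, W = E + 25.8·(cos 69.1°, sin 69.1°) = (57.9, 32.6). EW ⟂ WR; with |WR| = 16.5 on the left of EW, R = W + 16.5·(-0.934, 0.357) = (42.5, 38.5). Then |QR| = |R − Q| = 57.3.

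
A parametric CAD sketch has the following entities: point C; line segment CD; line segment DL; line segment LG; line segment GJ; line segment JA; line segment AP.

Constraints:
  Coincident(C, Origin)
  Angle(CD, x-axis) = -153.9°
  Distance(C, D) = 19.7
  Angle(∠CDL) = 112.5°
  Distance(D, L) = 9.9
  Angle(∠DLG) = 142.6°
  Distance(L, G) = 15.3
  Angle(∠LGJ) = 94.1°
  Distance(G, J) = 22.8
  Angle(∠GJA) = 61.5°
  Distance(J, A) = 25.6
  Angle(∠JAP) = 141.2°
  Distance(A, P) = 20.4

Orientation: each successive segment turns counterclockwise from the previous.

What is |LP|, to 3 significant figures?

16.7

C is at the origin; CD runs at -153.9° with length 19.7, so D = (-17.7, -8.67). ∠CDL = 112.5° gives DL at -86.4° from the x-axis; with |DL| = 9.9, L = (-17.1, -18.5). ∠DLG = 142.6° gives LG at -49.0° from the x-axis; with |LG| = 15.3, G = (-7.03, -30.1). ∠LGJ = 94.1° gives GJ at 36.9° from the x-axis; with |GJ| = 22.8, J = (11.2, -16.4). ∠GJA = 61.5° gives JA at 155° from the x-axis; with |JA| = 25.6, A = (-12.1, -5.75). ∠JAP = 141.2° gives AP at -166° from the x-axis; with |AP| = 20.4, P = (-31.9, -10.8). Then |LP| = |P − L| = 16.7.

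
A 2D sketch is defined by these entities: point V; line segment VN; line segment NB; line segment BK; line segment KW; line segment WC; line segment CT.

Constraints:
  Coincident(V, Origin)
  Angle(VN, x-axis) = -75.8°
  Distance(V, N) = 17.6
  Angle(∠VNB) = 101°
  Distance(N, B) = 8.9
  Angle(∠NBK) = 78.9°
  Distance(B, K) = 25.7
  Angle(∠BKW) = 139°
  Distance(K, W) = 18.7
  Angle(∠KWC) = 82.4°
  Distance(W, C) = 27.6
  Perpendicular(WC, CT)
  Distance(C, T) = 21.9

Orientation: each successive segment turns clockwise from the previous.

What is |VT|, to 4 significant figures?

15.64

V is at the origin; VN runs at -75.8° with length 17.6, so N = (4.317, -17.06). ∠VNB = 101.0° gives NB at -154.8° from the x-axis; with |NB| = 8.9, B = (-3.736, -20.85). ∠NBK = 78.9° gives BK at 104.1° from the x-axis; with |BK| = 25.7, K = (-9.996, 4.074). ∠BKW = 139.0° gives KW at 63.10° from the x-axis; with |KW| = 18.7, W = (-1.536, 20.75). ∠KWC = 82.4° gives WC at -34.50° from the x-axis; with |WC| = 27.6, C = (21.21, 5.118). WC is perpendicular to CT, so CT runs at -124.5°; with |CT| = 21.9, T = (8.806, -12.93). Then |VT| = |T − V| = 15.64.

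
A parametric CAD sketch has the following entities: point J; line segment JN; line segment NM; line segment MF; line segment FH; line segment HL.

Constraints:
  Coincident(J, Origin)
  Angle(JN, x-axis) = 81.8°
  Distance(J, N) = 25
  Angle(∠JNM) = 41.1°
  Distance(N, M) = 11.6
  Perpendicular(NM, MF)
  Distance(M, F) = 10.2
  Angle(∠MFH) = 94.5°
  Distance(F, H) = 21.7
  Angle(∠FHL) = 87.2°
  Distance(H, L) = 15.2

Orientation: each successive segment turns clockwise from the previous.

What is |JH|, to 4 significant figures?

29.23

J is at the origin; JN runs at 81.8° with length 25.0, so N = (3.566, 24.74). ∠JNM = 41.1° gives NM at -57.10° from the x-axis; with |NM| = 11.6, M = (9.867, 15.00). NM ⟂ MF, so MF runs at -147.1°; with |MF| = 10.2, F = (1.302, 9.464). ∠MFH = 94.5° gives FH at 127.4° from the x-axis; with |FH| = 21.7, H = (-11.88, 26.70). Then |JH| = |H − J| = 29.23.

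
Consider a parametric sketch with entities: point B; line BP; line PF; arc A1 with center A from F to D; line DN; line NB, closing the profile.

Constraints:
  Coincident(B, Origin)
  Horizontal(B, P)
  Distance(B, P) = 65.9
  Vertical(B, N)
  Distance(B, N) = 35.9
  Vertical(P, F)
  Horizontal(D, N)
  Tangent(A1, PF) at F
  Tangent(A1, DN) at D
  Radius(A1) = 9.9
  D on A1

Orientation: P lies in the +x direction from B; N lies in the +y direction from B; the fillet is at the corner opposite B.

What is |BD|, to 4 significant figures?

66.52

B is at the origin; BP is horizontal with |BP| = 65.9 and P on the +x side, so P = (65.90, 0.000). B and N share the same x with |BN| = 35.9 and N on the +y side, so N = (0.000, 35.90). The virtual corner opposite B is at (65.90, 35.90). A1 meets PF tangentially, so AF is at right angles to PF and A1 meets DN tangentially, so AD is at right angles to DN, with radius 9.9, so the center A sits 9.9 in from both sides at A = (56.00, 26.00). That places the tangent points at F = (65.90, 26.00) on PF and D = (56.00, 35.90) on DN. Then |BD| = |D − B| = 66.52.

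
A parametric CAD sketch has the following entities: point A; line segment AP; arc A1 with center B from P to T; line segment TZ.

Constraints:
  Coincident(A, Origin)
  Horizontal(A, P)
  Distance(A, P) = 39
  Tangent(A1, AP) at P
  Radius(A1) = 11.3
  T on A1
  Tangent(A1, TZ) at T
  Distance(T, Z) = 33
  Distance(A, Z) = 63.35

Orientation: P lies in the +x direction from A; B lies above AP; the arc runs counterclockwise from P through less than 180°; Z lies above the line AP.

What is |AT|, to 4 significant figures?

51.87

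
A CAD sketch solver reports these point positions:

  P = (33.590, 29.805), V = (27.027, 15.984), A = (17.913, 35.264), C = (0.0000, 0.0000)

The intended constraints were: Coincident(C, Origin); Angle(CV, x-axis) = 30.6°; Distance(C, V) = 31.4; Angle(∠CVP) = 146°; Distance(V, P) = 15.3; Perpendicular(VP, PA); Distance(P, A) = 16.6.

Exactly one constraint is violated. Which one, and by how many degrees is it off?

Perpendicular(VP, PA) — off by 6.20°.

C = (0.00, 0.00) ✓; CV at 30.60° ✓; |CV| = 31.40 ✓; ∠CVP = 146.0° ✓; |VP| = 15.30 ✓; ∠(VP, PA) = 96.20° ✗; |PA| = 16.60 ✓.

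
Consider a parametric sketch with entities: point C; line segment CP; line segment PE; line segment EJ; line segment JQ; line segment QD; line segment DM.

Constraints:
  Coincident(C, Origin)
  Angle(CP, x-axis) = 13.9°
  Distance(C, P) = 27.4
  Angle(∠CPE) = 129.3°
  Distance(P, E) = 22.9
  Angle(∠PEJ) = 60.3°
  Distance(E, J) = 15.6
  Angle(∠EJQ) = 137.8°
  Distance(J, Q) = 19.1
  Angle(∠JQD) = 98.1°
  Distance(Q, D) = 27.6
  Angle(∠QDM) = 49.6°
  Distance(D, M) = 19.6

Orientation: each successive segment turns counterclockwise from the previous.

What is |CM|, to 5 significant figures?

30.309

C is at the origin; CP runs at 13.9° with length 27.4, so P = (26.598, 6.5822). ∠CPE = 129.3° gives PE at 64.600° from the x-axis; with |PE| = 22.9, E = (36.420, 27.269). ∠PEJ = 60.3° gives EJ at -175.70° from the x-axis; with |EJ| = 15.6, J = (20.864, 26.099). ∠EJQ = 137.8° gives JQ at -133.50° from the x-axis; with |JQ| = 19.1, Q = (7.7166, 12.244). ∠JQD = 98.1° gives QD at -51.600° from the x-axis; with |QD| = 27.6, D = (24.860, -9.3856). ∠QDM = 49.6° gives DM at 78.800° from the x-axis; with |DM| = 19.6, M = (28.667, 9.8411). Then |CM| = |M − C| = 30.309.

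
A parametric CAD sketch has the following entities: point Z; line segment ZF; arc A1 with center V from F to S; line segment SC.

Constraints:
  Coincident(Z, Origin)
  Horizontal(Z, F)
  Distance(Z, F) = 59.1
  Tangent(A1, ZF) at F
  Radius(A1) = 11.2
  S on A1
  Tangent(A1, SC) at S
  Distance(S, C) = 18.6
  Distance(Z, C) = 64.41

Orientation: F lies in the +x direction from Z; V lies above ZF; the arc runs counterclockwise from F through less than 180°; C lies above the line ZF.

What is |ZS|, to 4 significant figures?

70.10

Z is at the origin; Z and F share the same y with |ZF| = 59.1 and F on the +x side, so F = (59.10, 0.000). Tangency of A1 to ZF means the radius VF is perpendicular to ZF, so V = F + (0, 11.2) = (59.10, 11.20). Since VS ⟂ SC (tangency), |VC| = √(11.2² + 18.6²) = 21.71 regardless of where S sits on A1. So C lies on both circle(Z, 64.41) and circle(V, 21.71); the above-ZF intersection is C = (55.54, 32.62). S is the foot of the tangent from C: S = (67.62, 18.47).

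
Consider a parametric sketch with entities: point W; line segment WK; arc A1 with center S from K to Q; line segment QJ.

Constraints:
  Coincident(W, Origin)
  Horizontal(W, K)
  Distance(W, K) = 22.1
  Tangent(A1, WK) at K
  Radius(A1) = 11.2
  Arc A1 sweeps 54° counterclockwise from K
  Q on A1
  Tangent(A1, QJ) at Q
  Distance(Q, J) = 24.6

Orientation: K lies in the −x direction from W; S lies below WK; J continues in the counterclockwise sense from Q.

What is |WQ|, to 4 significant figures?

31.50

W is at the origin; W and K share the same y with |WK| = 22.1 and K on the −x side, so K = (-22.10, 0.000). Since A1 is tangent to WK there, SK ⟂ WK, so S = K + (0, -11.2) = (-22.10, -11.20). On A1, K sits at bearing 90° from S; a 54° counterclockwise sweep puts Q at bearing 144°, so Q = S + 11.2·(cos 144°, sin 144°) = (-31.16, -4.617). Then |WQ| = |Q − W| = 31.50.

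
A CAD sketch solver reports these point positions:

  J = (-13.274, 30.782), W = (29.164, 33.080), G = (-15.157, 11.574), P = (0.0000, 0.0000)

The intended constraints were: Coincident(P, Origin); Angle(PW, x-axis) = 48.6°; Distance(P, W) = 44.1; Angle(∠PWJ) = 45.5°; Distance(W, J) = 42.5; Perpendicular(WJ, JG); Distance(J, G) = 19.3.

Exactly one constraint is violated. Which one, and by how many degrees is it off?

Perpendicular(WJ, JG) — off by 8.70°.

P = (0.00, 0.00) ✓; PW at 48.60° ✓; |PW| = 44.10 ✓; ∠PWJ = 45.50° ✓; |WJ| = 42.50 ✓; ∠(WJ, JG) = 81.30° ✗; |JG| = 19.30 ✓.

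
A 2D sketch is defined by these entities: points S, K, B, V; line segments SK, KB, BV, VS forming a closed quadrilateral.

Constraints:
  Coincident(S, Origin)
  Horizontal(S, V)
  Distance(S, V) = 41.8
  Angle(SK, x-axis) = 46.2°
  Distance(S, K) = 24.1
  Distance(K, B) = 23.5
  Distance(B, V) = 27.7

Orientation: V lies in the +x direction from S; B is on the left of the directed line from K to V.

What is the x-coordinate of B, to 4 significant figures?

37.93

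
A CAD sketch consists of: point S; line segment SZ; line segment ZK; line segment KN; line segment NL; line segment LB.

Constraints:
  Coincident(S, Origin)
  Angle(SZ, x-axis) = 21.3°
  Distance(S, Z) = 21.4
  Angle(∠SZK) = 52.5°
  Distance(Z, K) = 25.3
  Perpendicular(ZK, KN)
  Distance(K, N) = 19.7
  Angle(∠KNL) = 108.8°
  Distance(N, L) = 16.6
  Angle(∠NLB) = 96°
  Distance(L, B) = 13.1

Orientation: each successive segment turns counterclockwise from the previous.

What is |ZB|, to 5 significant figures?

13.779

S is at the origin; SZ runs at 21.3° with length 21.4, so Z = (19.938, 7.7736). ∠SZK = 52.5° gives ZK at 148.80° from the x-axis; with |ZK| = 25.3, K = (-1.7025, 20.880). The perpendicularity gives KN at right angles to ZK, so KN runs at -121.20°; with |KN| = 19.7, N = (-11.908, 4.0290). ∠KNL = 108.8° gives NL at -50.000° from the x-axis; with |NL| = 16.6, L = (-1.2374, -8.6874). ∠NLB = 96.0° gives LB at 34.000° from the x-axis; with |LB| = 13.1, B = (9.6230, -1.3619). Then |ZB| = |B − Z| = 13.779.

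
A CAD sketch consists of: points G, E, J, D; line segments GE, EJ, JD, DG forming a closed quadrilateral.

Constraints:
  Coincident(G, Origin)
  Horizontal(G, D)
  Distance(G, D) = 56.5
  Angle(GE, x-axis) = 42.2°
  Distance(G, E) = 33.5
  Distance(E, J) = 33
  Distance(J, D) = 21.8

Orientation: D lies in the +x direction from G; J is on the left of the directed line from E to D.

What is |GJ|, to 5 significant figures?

61.769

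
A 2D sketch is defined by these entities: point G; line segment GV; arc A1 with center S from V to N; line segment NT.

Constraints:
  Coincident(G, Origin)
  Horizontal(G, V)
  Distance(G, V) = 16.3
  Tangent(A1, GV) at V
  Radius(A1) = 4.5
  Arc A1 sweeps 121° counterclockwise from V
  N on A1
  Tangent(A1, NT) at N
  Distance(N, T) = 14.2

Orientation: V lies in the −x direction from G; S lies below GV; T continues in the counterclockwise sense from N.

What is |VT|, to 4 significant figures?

19.30

G is at the origin; G and V share the same y with |GV| = 16.3 and V on the −x side, so V = (-16.30, 0.000). A1 meets GV tangentially, so SV is at right angles to GV, so S = V + (0, -4.5) = (-16.30, -4.500). On A1, V sits at bearing 90° from S; a 121° counterclockwise sweep puts N at bearing 211°, so N = S + 4.5·(cos 211°, sin 211°) = (-20.16, -6.818). A1 meets NT tangentially, so SN is at right angles to NT, so NT runs along (−sin 211°, cos 211°); with |NT| = 14.2, T = (-12.84, -18.99). Then |VT| = |T − V| = 19.30.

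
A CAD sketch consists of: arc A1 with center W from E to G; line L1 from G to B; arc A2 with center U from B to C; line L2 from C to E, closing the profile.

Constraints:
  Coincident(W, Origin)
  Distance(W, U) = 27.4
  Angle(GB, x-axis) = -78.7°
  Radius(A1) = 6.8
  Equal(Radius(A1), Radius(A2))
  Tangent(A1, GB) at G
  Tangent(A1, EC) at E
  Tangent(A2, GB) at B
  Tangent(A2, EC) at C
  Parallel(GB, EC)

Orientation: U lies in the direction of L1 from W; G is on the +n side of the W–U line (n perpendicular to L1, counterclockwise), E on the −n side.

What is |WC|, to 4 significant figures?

28.23

The slot axis is L1's direction at -78.7°, so u = (cos -78.7°, sin -78.7°) = (0.1959, -0.9806) and n = (−sin -78.7°, cos -78.7°) = (0.9806, 0.1959). W is at the origin and U lies 27.4 along u from W, so U = 27.4·u = (5.369, -26.87). Tangency of A1 to both parallel lines with radius 6.8 puts G and E at W ± 6.8·n: G = (6.668, 1.332), E = (-6.668, -1.332). Equal radii place B and C the same way about U: B = U + 6.8·n = (12.04, -25.54), C = U − 6.8·n = (-1.299, -28.20). Then |WC| = |C − W| = 28.23.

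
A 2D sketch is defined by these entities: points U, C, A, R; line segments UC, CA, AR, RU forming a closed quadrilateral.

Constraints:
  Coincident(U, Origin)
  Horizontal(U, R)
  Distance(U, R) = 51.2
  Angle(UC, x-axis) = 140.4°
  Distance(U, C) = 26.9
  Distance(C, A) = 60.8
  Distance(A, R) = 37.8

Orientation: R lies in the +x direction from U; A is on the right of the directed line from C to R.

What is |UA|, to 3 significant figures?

34.0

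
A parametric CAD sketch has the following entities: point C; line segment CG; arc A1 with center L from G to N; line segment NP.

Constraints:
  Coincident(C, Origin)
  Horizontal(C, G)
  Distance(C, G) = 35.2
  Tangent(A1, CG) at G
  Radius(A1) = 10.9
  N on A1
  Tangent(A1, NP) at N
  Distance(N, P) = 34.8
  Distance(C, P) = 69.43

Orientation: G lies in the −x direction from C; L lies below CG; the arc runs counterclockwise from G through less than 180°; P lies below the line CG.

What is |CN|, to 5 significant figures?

46.191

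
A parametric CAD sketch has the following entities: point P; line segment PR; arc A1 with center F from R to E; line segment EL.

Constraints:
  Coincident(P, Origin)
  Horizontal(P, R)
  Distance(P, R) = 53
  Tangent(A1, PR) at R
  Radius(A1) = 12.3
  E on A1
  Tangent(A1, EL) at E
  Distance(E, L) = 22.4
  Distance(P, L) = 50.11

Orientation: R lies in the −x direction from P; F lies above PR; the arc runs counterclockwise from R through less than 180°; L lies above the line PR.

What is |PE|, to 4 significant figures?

42.18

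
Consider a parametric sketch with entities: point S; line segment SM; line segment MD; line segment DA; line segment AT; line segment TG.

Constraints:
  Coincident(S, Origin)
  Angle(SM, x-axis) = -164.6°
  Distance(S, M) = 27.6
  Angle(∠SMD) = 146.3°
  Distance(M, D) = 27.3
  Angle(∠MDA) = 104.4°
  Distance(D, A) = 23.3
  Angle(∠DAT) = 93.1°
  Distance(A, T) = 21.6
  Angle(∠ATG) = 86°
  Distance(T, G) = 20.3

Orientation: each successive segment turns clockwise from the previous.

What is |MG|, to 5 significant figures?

12.128

S is at the origin; SM runs at -164.6° with length 27.6, so M = (-26.609, -7.3293). ∠SMD = 146.3° gives MD at 161.70° from the x-axis; with |MD| = 27.3, D = (-52.528, 1.2426). ∠MDA = 104.4° gives DA at 86.100° from the x-axis; with |DA| = 23.3, A = (-50.944, 24.489). ∠DAT = 93.1° gives AT at -0.80000° from the x-axis; with |AT| = 21.6, T = (-29.346, 24.187). ∠ATG = 86.0° gives TG at -94.800° from the x-axis; with |TG| = 20.3, G = (-31.044, 3.9583). Then |MG| = |G − M| = 12.128.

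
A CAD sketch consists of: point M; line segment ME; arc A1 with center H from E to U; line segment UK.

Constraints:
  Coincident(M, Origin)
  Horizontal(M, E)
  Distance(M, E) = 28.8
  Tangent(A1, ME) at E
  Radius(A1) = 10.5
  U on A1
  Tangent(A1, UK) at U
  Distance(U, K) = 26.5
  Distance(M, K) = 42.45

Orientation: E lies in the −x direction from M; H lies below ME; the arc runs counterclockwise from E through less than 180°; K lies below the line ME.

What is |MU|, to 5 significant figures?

40.681

Checks: |HU| = 10.50 ✓; ∠(HU, UK) = 90.00° ✓; |UK| = 26.50 ✓; |MK| = 42.45 ✓.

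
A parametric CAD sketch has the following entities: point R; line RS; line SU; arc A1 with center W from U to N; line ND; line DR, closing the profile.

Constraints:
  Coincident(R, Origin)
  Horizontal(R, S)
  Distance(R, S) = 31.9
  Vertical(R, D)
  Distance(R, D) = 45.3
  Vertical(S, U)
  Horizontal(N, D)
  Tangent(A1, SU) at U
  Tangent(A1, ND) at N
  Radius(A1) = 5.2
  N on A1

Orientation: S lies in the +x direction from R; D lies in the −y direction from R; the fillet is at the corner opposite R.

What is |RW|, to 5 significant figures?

48.176

R is at the origin; R and S share the same y with |RS| = 31.9 and S on the +x side, so S = (31.900, 0.0000). RD is vertical with |RD| = 45.3 and D on the −y side, so D = (0.0000, -45.300). The virtual corner opposite R is at (31.900, -45.300). A1 meets SU tangentially, so WU is at right angles to SU and since A1 is tangent to ND there, WN ⟂ ND, with radius 5.2, so the center W sits 5.2 in from both sides at W = (26.700, -40.100). Then |RW| = |W − R| = 48.176.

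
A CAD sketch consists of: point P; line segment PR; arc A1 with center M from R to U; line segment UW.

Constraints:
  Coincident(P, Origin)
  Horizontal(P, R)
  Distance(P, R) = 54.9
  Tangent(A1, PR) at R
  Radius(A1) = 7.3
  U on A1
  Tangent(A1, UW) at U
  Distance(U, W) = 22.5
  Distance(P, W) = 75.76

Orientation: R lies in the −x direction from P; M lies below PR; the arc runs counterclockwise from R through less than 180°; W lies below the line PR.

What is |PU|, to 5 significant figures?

61.455

P is at the origin; P and R share the same y with |PR| = 54.9 and R on the −x side, so R = (-54.900, 0.0000). A1 meets PR tangentially, so MR is at right angles to PR, so M = R + (0, -7.3) = (-54.900, -7.3000). Since MU ⟂ UW (tangency), |MW| = √(7.3² + 22.5²) = 23.655 regardless of where U sits on A1. So W lies on both circle(P, 75.76) and circle(M, 23.655); the below-PR intersection is W = (-71.963, -23.682). U is the foot of the tangent from W: U = (-61.334, -3.8514).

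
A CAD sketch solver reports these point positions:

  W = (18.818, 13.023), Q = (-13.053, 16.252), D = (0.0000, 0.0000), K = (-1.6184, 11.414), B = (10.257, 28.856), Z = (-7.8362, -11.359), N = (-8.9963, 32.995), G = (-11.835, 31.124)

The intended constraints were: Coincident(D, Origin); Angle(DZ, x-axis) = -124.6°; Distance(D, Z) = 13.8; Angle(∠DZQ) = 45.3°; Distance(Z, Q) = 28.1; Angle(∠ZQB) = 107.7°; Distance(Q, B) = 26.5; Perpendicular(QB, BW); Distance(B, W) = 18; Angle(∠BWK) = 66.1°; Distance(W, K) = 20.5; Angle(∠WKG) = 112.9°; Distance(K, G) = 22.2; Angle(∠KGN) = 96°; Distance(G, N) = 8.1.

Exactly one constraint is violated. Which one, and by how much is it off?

Distance(G, N) = 8.1 — off by 4.70.

D = (0.00, 0.00) ✓; DZ at -124.6° ✓; |DZ| = 13.80 ✓; ∠DZQ = 45.30° ✓; |ZQ| = 28.10 ✓; ∠ZQB = 107.7° ✓; |QB| = 26.50 ✓; ∠(QB, BW) = 90.00° ✓; |BW| = 18.00 ✓; ∠BWK = 66.10° ✓; |WK| = 20.50 ✓; ∠WKG = 112.9° ✓; |KG| = 22.20 ✓; ∠KGN = 95.99° ✓; |GN| = 3.400 ✗.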